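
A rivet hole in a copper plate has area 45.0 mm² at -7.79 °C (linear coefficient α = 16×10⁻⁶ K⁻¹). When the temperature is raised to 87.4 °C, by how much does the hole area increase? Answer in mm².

Area coefficient ≈ 2α; |ΔT| = 95.19 K
ΔA = 2αA₀ΔT = 2(16×10⁻⁶)(45.0)(95.19) = 0.137 mm²

ΔA = 0.137 mm²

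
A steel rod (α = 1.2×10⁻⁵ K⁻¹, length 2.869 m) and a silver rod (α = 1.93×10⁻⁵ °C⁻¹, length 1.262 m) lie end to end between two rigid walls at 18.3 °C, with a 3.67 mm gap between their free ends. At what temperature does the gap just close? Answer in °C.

α₁L₁ = 3.4428×10⁻⁵ m/K, α₂L₂ = 2.43566×10⁻⁵ m/K → total 5.87846×10⁻⁵ m/K
ΔT = g/(α₁L₁+α₂L₂) = 3.67×10⁻³ / 5.87846×10⁻⁵ = 62.431 K
T = 18.3 + 62.431 = 80.731 °C

T = 80.7 °C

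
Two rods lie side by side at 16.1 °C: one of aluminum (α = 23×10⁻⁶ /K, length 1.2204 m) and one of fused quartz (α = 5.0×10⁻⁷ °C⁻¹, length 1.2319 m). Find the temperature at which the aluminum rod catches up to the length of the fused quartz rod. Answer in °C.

Equal length when α₁L₁ΔT − α₂L₂ΔT = L₂ − L₁ = 1.15×10⁻² m
α₁L₁ = 2.80692×10⁻⁵, α₂L₂ = 6.1595×10⁻⁷ → Δ(αL) = 2.745325×10⁻⁵ m/K
ΔT = 1.15×10⁻² / 2.745325×10⁻⁵ = 418.894 K, so T = 16.1 + 418.894 = 434.994 °C

T = 435.0 °C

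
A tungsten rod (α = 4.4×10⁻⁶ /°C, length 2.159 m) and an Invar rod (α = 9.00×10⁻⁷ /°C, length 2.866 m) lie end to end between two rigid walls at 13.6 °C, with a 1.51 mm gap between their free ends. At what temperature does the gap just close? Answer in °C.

T = 139 °C

α₁L₁ = 9.4996×10⁻⁶ m/K, α₂L₂ = 2.5794×10⁻⁶ m/K → total 1.2079×10⁻⁵ m/K
ΔT = g/(α₁L₁+α₂L₂) = 1.51×10⁻³ / 1.2079×10⁻⁵ = 125.01 K
T = 13.6 + 125.01 = 138.61 °C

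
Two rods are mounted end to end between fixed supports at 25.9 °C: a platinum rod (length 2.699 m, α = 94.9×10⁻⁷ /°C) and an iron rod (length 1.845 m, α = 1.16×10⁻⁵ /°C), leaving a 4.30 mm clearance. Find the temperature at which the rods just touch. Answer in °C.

α₁L₁ = 2.561351×10⁻⁵ m/K, α₂L₂ = 2.1402×10⁻⁵ m/K → total 4.701551×10⁻⁵ m/K
ΔT = g/(α₁L₁+α₂L₂) = 4.30×10⁻³ / 4.701551×10⁻⁵ = 91.46 K
T = 25.9 + 91.46 = 117.36 °C

T = 117 °C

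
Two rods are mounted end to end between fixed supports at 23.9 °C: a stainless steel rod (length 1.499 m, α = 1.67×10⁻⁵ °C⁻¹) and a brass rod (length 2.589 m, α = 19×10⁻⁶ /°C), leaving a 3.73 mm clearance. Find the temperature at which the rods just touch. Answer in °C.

α₁L₁ = 2.50333×10⁻⁵ m/K, α₂L₂ = 4.9191×10⁻⁵ m/K → total 7.42243×10⁻⁵ m/K
ΔT = g/(α₁L₁+α₂L₂) = 3.73×10⁻³ / 7.42243×10⁻⁵ = 50.253 K
T = 23.9 + 50.253 = 74.153 °C

T = 74.2 °C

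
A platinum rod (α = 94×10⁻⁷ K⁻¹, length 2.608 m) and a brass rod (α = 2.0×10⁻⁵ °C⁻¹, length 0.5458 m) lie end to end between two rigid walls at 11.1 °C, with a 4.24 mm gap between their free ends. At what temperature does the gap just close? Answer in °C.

Gap closes when ΔL₁ + ΔL₂ = 4.24 mm = 4.24×10⁻³ m
(α₁L₁ + α₂L₂)ΔT = g
α₁L₁ + α₂L₂ = 94×10⁻⁷×2.608 + 2.0×10⁻⁵×0.5458 = 3.54312×10⁻⁵ m/K
ΔT = 4.24×10⁻³ / 3.54312×10⁻⁵ = 119.67 K
T = 11.1 + 119.67 = 130.77 °C

T = 131 °C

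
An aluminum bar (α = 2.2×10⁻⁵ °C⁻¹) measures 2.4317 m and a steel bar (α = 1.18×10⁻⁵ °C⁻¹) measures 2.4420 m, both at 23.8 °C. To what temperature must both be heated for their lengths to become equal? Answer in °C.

Equal length when α₁L₁ΔT − α₂L₂ΔT = L₂ − L₁ = 1.03×10⁻² m
α₁L₁ = 5.34974×10⁻⁵, α₂L₂ = 2.88156×10⁻⁵ → Δ(αL) = 2.46818×10⁻⁵ m/K
ΔT = 1.03×10⁻² / 2.46818×10⁻⁵ = 417.312 K, so T = 23.8 + 417.312 = 441.112 °C

T = 441.1 °C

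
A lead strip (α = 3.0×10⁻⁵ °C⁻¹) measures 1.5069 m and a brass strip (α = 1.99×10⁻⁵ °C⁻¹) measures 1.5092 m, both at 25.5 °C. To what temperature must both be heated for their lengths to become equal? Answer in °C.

T = 177.1 °C

L₁(1 + α₁ΔT) = L₂(1 + α₂ΔT) ⇒ ΔT = (L₂ − L₁)/(α₁L₁ − α₂L₂)
L₂ − L₁ = 1.5092 − 1.5069 = 2.30×10⁻³ m
α₁L₁ − α₂L₂ = 3.0×10⁻⁵×1.5069 − 1.99×10⁻⁵×1.5092 = 1.517392×10⁻⁵ m/K
ΔT = 2.30×10⁻³ / 1.517392×10⁻⁵ = 151.576 K
T = 25.5 + 151.576 = 177.076 °C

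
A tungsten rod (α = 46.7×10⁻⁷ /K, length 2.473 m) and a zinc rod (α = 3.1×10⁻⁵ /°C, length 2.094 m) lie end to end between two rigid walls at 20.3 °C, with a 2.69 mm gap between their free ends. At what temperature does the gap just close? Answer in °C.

α₁L₁ = 1.154891×10⁻⁵ m/K, α₂L₂ = 6.4914×10⁻⁵ m/K → total 7.646291×10⁻⁵ m/K
ΔT = g/(α₁L₁+α₂L₂) = 2.69×10⁻³ / 7.646291×10⁻⁵ = 35.180 K
T = 20.3 + 35.180 = 55.480 °C

T = 55.5 °C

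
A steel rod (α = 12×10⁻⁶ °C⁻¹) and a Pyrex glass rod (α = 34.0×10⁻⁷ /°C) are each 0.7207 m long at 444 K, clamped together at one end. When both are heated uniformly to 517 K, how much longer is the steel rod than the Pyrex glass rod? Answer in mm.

0.452 mm

ΔT = 73 K
steel: ΔL = 12×10⁻⁶ × 0.7207 m × 73 = 6.3133×10⁻⁴ m = 0.63133 mm
Pyrex glass: ΔL = 34.0×10⁻⁷ × 0.7207 m × 73 = 1.7888×10⁻⁴ m = 0.17888 mm
difference = 0.63133 − 0.17888 = 0.45245 mm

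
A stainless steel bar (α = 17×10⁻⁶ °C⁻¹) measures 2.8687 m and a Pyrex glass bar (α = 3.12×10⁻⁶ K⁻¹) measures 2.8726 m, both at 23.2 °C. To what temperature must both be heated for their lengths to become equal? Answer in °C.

Equal length when α₁L₁ΔT − α₂L₂ΔT = L₂ − L₁ = 3.90×10⁻³ m
α₁L₁ = 4.87679×10⁻⁵, α₂L₂ = 8.962512×10⁻⁶ → Δ(αL) = 3.9805388×10⁻⁵ m/K
ΔT = 3.90×10⁻³ / 3.9805388×10⁻⁵ = 97.977 K, so T = 23.2 + 97.977 = 121.177 °C

T = 121.2 °C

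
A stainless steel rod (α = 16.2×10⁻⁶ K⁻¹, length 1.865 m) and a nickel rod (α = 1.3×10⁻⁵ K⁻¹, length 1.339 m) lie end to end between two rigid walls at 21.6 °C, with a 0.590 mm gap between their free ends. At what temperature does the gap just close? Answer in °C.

Gap closes when ΔL₁ + ΔL₂ = 0.590 mm = 5.90×10⁻⁴ m
(α₁L₁ + α₂L₂)ΔT = g
α₁L₁ + α₂L₂ = 16.2×10⁻⁶×1.865 + 1.3×10⁻⁵×1.339 = 4.762×10⁻⁵ m/K
ΔT = 5.90×10⁻⁴ / 4.762×10⁻⁵ = 12.390 K
T = 21.6 + 12.390 = 33.990 °C

T = 34.0 °C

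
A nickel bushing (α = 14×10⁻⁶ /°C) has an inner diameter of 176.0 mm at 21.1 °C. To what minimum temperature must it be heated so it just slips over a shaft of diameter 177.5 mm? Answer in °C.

Required Δd = 177.5 − 176.0 = 1.5 mm
Δd = αd₀ΔT ⇒ ΔT = Δd/(αd₀) = 1.5 / (14×10⁻⁶ × 176.0) = 608.77 K
T_min = 21.1 + 608.77 = 629.87 °C

T = 630 °C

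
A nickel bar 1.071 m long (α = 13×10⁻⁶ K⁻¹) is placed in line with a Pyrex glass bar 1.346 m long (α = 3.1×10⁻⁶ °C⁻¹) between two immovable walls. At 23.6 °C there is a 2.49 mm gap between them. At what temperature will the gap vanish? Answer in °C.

α₁L₁ = 1.3923×10⁻⁵ m/K, α₂L₂ = 4.1726×10⁻⁶ m/K → total 1.80956×10⁻⁵ m/K
ΔT = g/(α₁L₁+α₂L₂) = 2.49×10⁻³ / 1.80956×10⁻⁵ = 137.60 K
T = 23.6 + 137.60 = 161.20 °C

T = 161 °C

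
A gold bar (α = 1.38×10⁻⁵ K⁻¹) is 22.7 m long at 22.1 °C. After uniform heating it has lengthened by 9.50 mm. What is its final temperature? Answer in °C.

T = 52.4 °C

ΔL = αL₀ΔT ⇒ ΔT = ΔL / (αL₀)
ΔT = 9.50×10⁻³ m / (1.38×10⁻⁵ × 22.7 m) = 30.326 K
T = 22.1 + 30.326 = 52.426 °C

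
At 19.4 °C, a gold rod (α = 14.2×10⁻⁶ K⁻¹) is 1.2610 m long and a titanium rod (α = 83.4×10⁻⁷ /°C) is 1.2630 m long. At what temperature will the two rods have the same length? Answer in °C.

Equal length when α₁L₁ΔT − α₂L₂ΔT = L₂ − L₁ = 2.00×10⁻³ m
α₁L₁ = 1.79062×10⁻⁵, α₂L₂ = 1.053342×10⁻⁵ → Δ(αL) = 7.37278×10⁻⁶ m/K
ΔT = 2.00×10⁻³ / 7.37278×10⁻⁶ = 271.268 K, so T = 19.4 + 271.268 = 290.668 °C

T = 290.7 °C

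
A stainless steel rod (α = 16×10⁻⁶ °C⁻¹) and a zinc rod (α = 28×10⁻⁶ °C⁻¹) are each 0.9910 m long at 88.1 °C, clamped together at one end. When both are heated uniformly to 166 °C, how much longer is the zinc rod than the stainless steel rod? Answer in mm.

0.926 mm

ΔT = 77.9 K
stainless steel: ΔL = 16×10⁻⁶ × 0.9910 m × 77.9 = 1.2352×10⁻³ m = 1.2352 mm
zinc: ΔL = 28×10⁻⁶ × 0.9910 m × 77.9 = 2.1616×10⁻³ m = 2.1616 mm
difference = 2.1616 − 1.2352 = 0.9264 mm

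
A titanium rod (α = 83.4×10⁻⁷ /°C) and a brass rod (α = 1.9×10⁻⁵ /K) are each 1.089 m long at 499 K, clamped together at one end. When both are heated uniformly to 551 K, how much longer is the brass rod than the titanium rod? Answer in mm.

ΔT = 52 K
titanium: ΔL = 83.4×10⁻⁷ × 1.089 m × 52 = 4.7228×10⁻⁴ m = 0.47228 mm
brass: ΔL = 1.9×10⁻⁵ × 1.089 m × 52 = 1.0759×10⁻³ m = 1.0759 mm
difference = 1.0759 − 0.47228 = 0.60362 mm

0.604 mm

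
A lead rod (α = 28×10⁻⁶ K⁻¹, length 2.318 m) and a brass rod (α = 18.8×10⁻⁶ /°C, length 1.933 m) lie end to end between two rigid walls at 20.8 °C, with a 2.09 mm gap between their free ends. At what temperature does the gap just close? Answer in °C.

Gap closes when ΔL₁ + ΔL₂ = 2.09 mm = 2.09×10⁻³ m
(α₁L₁ + α₂L₂)ΔT = g
α₁L₁ + α₂L₂ = 28×10⁻⁶×2.318 + 18.8×10⁻⁶×1.933 = 1.012444×10⁻⁴ m/K
ΔT = 2.09×10⁻³ / 1.012444×10⁻⁴ = 20.643 K
T = 20.8 + 20.643 = 41.443 °C

T = 41.4 °C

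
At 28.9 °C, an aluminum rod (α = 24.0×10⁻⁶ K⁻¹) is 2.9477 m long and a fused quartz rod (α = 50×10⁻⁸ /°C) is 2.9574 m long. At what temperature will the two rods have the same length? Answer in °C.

T = 168.9 °C

L₁(1 + α₁ΔT) = L₂(1 + α₂ΔT) ⇒ ΔT = (L₂ − L₁)/(α₁L₁ − α₂L₂)
L₂ − L₁ = 2.9574 − 2.9477 = 9.70×10⁻³ m
α₁L₁ − α₂L₂ = 24.0×10⁻⁶×2.9477 − 50×10⁻⁸×2.9574 = 6.92661×10⁻⁵ m/K
ΔT = 9.70×10⁻³ / 6.92661×10⁻⁵ = 140.040 K
T = 28.9 + 140.040 = 168.940 °C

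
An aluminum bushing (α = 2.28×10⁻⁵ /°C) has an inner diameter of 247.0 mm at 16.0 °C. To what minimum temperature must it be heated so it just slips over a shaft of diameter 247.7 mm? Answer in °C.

T = 140 °C

Required Δd = 247.7 − 247.0 = 0.7 mm
Δd = αd₀ΔT ⇒ ΔT = Δd/(αd₀) = 0.7 / (2.28×10⁻⁵ × 247.0) = 124.30 K
T_min = 16.0 + 124.30 = 140.30 °C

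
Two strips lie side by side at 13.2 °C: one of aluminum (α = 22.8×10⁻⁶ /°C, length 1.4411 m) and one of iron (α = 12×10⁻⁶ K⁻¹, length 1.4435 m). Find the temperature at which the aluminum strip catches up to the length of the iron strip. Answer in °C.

T = 167.7 °C

L₁(1 + α₁ΔT) = L₂(1 + α₂ΔT) ⇒ ΔT = (L₂ − L₁)/(α₁L₁ − α₂L₂)
L₂ − L₁ = 1.4435 − 1.4411 = 2.40×10⁻³ m
α₁L₁ − α₂L₂ = 22.8×10⁻⁶×1.4411 − 12×10⁻⁶×1.4435 = 1.553508×10⁻⁵ m/K
ΔT = 2.40×10⁻³ / 1.553508×10⁻⁵ = 154.489 K
T = 13.2 + 154.489 = 167.689 °C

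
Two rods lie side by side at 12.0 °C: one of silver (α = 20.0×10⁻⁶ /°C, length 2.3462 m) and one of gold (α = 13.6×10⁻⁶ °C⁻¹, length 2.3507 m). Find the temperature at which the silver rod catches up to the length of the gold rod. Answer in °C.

L₁(1 + α₁ΔT) = L₂(1 + α₂ΔT) ⇒ ΔT = (L₂ − L₁)/(α₁L₁ − α₂L₂)
L₂ − L₁ = 2.3507 − 2.3462 = 4.50×10⁻³ m
α₁L₁ − α₂L₂ = 20.0×10⁻⁶×2.3462 − 13.6×10⁻⁶×2.3507 = 1.495448×10⁻⁵ m/K
ΔT = 4.50×10⁻³ / 1.495448×10⁻⁵ = 300.913 K
T = 12.0 + 300.913 = 312.913 °C

T = 312.9 °C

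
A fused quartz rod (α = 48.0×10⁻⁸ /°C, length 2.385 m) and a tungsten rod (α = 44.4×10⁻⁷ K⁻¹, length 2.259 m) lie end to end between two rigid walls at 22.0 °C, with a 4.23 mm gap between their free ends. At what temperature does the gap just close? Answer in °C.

Gap closes when ΔL₁ + ΔL₂ = 4.23 mm = 4.23×10⁻³ m
(α₁L₁ + α₂L₂)ΔT = g
α₁L₁ + α₂L₂ = 48.0×10⁻⁸×2.385 + 44.4×10⁻⁷×2.259 = 1.117476×10⁻⁵ m/K
ΔT = 4.23×10⁻³ / 1.117476×10⁻⁵ = 378.53 K
T = 22.0 + 378.53 = 400.53 °C

T = 401 °C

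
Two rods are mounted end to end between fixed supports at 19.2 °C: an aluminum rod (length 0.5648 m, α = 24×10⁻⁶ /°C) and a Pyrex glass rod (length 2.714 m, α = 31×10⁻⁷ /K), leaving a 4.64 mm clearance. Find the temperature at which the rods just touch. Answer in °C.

T = 230 °C

α₁L₁ = 1.35552×10⁻⁵ m/K, α₂L₂ = 8.4134×10⁻⁶ m/K → total 2.19686×10⁻⁵ m/K
ΔT = g/(α₁L₁+α₂L₂) = 4.64×10⁻³ / 2.19686×10⁻⁵ = 211.21 K
T = 19.2 + 211.21 = 230.41 °C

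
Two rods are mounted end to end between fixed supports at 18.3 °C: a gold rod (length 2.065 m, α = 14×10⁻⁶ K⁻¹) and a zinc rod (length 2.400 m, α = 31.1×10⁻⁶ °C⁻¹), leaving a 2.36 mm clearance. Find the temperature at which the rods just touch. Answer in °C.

T = 41.1 °C

α₁L₁ = 2.891×10⁻⁵ m/K, α₂L₂ = 7.464×10⁻⁵ m/K → total 1.0355×10⁻⁴ m/K
ΔT = g/(α₁L₁+α₂L₂) = 2.36×10⁻³ / 1.0355×10⁻⁴ = 22.791 K
T = 18.3 + 22.791 = 41.091 °C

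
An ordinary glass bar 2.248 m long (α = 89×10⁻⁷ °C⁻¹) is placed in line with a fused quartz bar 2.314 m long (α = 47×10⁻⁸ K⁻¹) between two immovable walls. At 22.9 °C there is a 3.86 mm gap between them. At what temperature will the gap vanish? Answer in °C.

α₁L₁ = 2.00072×10⁻⁵ m/K, α₂L₂ = 1.08758×10⁻⁶ m/K → total 2.109478×10⁻⁵ m/K
ΔT = g/(α₁L₁+α₂L₂) = 3.86×10⁻³ / 2.109478×10⁻⁵ = 182.98 K
T = 22.9 + 182.98 = 205.88 °C

T = 206 °C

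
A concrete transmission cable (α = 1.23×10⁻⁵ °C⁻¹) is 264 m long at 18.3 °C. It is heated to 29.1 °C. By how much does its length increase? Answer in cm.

|ΔT| = |29.1 − 18.3| = 10.8 K
ΔL = αL₀ΔT = (1.23×10⁻⁵)(264)(10.8) = 3.51×10⁻² m

ΔL = 3.51 cm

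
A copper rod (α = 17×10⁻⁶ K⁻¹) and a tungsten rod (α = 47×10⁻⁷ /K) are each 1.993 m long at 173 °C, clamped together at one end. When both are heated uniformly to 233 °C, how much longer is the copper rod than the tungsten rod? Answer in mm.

1.47 mm

ΔT = 60 K
copper: ΔL = 17×10⁻⁶ × 1.993 m × 60 = 2.0329×10⁻³ m = 2.0329 mm
tungsten: ΔL = 47×10⁻⁷ × 1.993 m × 60 = 5.6203×10⁻⁴ m = 0.56203 mm
difference = 2.0329 − 0.56203 = 1.47087 mm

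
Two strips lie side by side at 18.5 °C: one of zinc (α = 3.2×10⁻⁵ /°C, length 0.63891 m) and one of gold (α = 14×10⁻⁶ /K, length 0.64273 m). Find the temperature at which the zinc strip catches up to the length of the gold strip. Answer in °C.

Equal length when α₁L₁ΔT − α₂L₂ΔT = L₂ − L₁ = 3.82×10⁻³ m
α₁L₁ = 2.044512×10⁻⁵, α₂L₂ = 8.99822×10⁻⁶ → Δ(αL) = 1.14469×10⁻⁵ m/K
ΔT = 3.82×10⁻³ / 1.14469×10⁻⁵ = 333.715 K, so T = 18.5 + 333.715 = 352.215 °C

T = 352.2 °C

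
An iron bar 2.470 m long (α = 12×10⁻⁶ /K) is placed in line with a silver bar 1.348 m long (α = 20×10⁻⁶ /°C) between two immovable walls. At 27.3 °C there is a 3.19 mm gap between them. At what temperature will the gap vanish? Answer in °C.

Gap closes when ΔL₁ + ΔL₂ = 3.19 mm = 3.19×10⁻³ m
(α₁L₁ + α₂L₂)ΔT = g
α₁L₁ + α₂L₂ = 12×10⁻⁶×2.470 + 20×10⁻⁶×1.348 = 5.66×10⁻⁵ m/K
ΔT = 3.19×10⁻³ / 5.66×10⁻⁵ = 56.360 K
T = 27.3 + 56.360 = 83.660 °C

T = 83.7 °C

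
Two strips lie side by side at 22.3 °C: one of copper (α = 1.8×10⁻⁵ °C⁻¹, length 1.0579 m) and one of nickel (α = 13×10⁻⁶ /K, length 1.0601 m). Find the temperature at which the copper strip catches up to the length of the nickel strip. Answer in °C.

T = 440.5 °C

L₁(1 + α₁ΔT) = L₂(1 + α₂ΔT) ⇒ ΔT = (L₂ − L₁)/(α₁L₁ − α₂L₂)
L₂ − L₁ = 1.0601 − 1.0579 = 2.20×10⁻³ m
α₁L₁ − α₂L₂ = 1.8×10⁻⁵×1.0579 − 13×10⁻⁶×1.0601 = 5.2609×10⁻⁶ m/K
ΔT = 2.20×10⁻³ / 5.2609×10⁻⁶ = 418.179 K
T = 22.3 + 418.179 = 440.479 °C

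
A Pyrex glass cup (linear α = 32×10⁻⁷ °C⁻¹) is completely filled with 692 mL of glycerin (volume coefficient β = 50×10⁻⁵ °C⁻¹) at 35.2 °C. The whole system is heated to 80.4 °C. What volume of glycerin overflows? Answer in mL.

15.3 mL

The cup also expands: β_container ≈ 3α = 9.6×10⁻⁶ /K
Net overflow = V₀(β_liq − 3α_cont)ΔT
β − 3α = 5.00×10⁻⁴ − 9.6×10⁻⁶ = 4.904×10⁻⁴ /K; ΔT = 45.2 K
ΔV = 692 × 4.904×10⁻⁴ × 45.2 = 15.3 mL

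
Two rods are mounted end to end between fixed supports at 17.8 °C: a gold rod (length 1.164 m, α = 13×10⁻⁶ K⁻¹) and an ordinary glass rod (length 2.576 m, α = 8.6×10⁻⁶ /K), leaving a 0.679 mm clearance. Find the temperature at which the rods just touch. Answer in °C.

T = 36.0 °C

α₁L₁ = 1.5132×10⁻⁵ m/K, α₂L₂ = 2.21536×10⁻⁵ m/K → total 3.72856×10⁻⁵ m/K
ΔT = g/(α₁L₁+α₂L₂) = 6.79×10⁻⁴ / 3.72856×10⁻⁵ = 18.211 K
T = 17.8 + 18.211 = 36.011 °C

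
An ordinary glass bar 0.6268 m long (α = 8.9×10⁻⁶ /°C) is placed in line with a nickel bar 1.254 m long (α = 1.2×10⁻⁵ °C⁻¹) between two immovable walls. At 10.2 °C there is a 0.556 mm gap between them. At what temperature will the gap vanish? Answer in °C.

Gap closes when ΔL₁ + ΔL₂ = 0.556 mm = 5.56×10⁻⁴ m
(α₁L₁ + α₂L₂)ΔT = g
α₁L₁ + α₂L₂ = 8.9×10⁻⁶×0.6268 + 1.2×10⁻⁵×1.254 = 2.062652×10⁻⁵ m/K
ΔT = 5.56×10⁻⁴ / 2.062652×10⁻⁵ = 26.956 K
T = 10.2 + 26.956 = 37.156 °C

T = 37.2 °C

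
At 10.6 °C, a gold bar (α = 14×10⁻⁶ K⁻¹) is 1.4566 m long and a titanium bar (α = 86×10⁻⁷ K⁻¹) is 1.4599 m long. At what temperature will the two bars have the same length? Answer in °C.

T = 431.7 °C

Equal length when α₁L₁ΔT − α₂L₂ΔT = L₂ − L₁ = 3.30×10⁻³ m
α₁L₁ = 2.03924×10⁻⁵, α₂L₂ = 1.255514×10⁻⁵ → Δ(αL) = 7.83726×10⁻⁶ m/K
ΔT = 3.30×10⁻³ / 7.83726×10⁻⁶ = 421.066 K, so T = 10.6 + 421.066 = 431.666 °C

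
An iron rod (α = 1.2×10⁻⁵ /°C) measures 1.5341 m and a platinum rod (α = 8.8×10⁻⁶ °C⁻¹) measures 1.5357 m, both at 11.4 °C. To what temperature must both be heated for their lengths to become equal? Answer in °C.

T = 338.3 °C

L₁(1 + α₁ΔT) = L₂(1 + α₂ΔT) ⇒ ΔT = (L₂ − L₁)/(α₁L₁ − α₂L₂)
L₂ − L₁ = 1.5357 − 1.5341 = 1.60×10⁻³ m
α₁L₁ − α₂L₂ = 1.2×10⁻⁵×1.5341 − 8.8×10⁻⁶×1.5357 = 4.89504×10⁻⁶ m/K
ΔT = 1.60×10⁻³ / 4.89504×10⁻⁶ = 326.861 K
T = 11.4 + 326.861 = 338.261 °C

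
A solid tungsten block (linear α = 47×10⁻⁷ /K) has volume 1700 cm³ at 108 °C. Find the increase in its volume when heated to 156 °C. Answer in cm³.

ΔV = 1.15 cm³

Isotropic solid: β ≈ 3α = 1.4×10⁻⁵ /K; ΔT = 48 K
ΔV = 3αV₀ΔT = 3(47×10⁻⁷)(1700)(48) = 1.15 cm³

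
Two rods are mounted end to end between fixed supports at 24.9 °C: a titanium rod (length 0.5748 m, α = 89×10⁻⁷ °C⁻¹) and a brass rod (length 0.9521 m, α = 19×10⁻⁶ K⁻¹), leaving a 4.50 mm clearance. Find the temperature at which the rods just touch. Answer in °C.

T = 219 °C

Gap closes when ΔL₁ + ΔL₂ = 4.50 mm = 4.50×10⁻³ m
(α₁L₁ + α₂L₂)ΔT = g
α₁L₁ + α₂L₂ = 89×10⁻⁷×0.5748 + 19×10⁻⁶×0.9521 = 2.320562×10⁻⁵ m/K
ΔT = 4.50×10⁻³ / 2.320562×10⁻⁵ = 193.92 K
T = 24.9 + 193.92 = 218.82 °C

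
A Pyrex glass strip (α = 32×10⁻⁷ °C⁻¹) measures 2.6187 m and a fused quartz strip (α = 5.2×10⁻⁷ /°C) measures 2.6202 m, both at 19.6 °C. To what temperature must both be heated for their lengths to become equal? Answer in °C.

T = 233.4 °C

L₁(1 + α₁ΔT) = L₂(1 + α₂ΔT) ⇒ ΔT = (L₂ − L₁)/(α₁L₁ − α₂L₂)
L₂ − L₁ = 2.6202 − 2.6187 = 1.50×10⁻³ m
α₁L₁ − α₂L₂ = 32×10⁻⁷×2.6187 − 5.2×10⁻⁷×2.6202 = 7.017336×10⁻⁶ m/K
ΔT = 1.50×10⁻³ / 7.017336×10⁻⁶ = 213.756 K
T = 19.6 + 213.756 = 233.356 °C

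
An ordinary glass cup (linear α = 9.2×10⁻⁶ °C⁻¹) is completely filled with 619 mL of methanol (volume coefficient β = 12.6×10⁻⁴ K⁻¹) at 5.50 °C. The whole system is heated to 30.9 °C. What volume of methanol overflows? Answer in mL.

19.4 mL

The cup also expands: β_container ≈ 3α = 2.76×10⁻⁵ /K
Net overflow = V₀(β_liq − 3α_cont)ΔT
β − 3α = 1.26×10⁻³ − 2.76×10⁻⁵ = 1.2324×10⁻³ /K; ΔT = 25.40 K
ΔV = 619 × 1.2324×10⁻³ × 25.40 = 19.4 mL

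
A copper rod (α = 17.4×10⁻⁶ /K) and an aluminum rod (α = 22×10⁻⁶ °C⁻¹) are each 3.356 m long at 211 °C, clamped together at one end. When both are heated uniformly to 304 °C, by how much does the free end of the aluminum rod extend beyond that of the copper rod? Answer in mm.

1.44 mm

ΔT = 93 K
copper: ΔL = 17.4×10⁻⁶ × 3.356 m × 93 = 5.4307×10⁻³ m = 5.4307 mm
aluminum: ΔL = 22×10⁻⁶ × 3.356 m × 93 = 6.8664×10⁻³ m = 6.8664 mm
difference = 6.8664 − 5.4307 = 1.4357 mm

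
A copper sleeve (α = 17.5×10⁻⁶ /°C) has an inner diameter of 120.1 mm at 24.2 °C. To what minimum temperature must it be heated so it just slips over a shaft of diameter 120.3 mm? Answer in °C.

Required Δd = 120.3 − 120.1 = 0.2 mm
Δd = αd₀ΔT ⇒ ΔT = Δd/(αd₀) = 0.2 / (17.5×10⁻⁶ × 120.1) = 95.16 K
T_min = 24.2 + 95.16 = 119.36 °C

T = 119 °C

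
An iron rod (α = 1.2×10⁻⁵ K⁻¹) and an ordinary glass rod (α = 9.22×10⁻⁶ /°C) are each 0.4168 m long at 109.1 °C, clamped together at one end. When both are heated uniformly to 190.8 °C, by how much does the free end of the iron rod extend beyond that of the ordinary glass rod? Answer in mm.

ΔT = 81.7 K
iron: ΔL = 1.2×10⁻⁵ × 0.4168 m × 81.7 = 4.0863×10⁻⁴ m = 0.40863 mm
ordinary glass: ΔL = 9.22×10⁻⁶ × 0.4168 m × 81.7 = 3.1396×10⁻⁴ m = 0.31396 mm
difference = 0.40863 − 0.31396 = 0.09467 mm

0.0947 mm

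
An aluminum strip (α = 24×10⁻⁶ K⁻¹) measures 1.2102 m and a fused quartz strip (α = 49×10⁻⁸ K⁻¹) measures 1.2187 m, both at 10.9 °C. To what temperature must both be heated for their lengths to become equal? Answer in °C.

Equal length when α₁L₁ΔT − α₂L₂ΔT = L₂ − L₁ = 8.50×10⁻³ m
α₁L₁ = 2.90448×10⁻⁵, α₂L₂ = 5.97163×10⁻⁷ → Δ(αL) = 2.8447637×10⁻⁵ m/K
ΔT = 8.50×10⁻³ / 2.8447637×10⁻⁵ = 298.795 K, so T = 10.9 + 298.795 = 309.695 °C

T = 309.7 °C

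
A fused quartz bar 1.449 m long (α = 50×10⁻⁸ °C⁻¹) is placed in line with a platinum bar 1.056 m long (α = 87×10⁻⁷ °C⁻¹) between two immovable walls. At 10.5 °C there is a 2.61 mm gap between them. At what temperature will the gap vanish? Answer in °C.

α₁L₁ = 7.245×10⁻⁷ m/K, α₂L₂ = 9.1872×10⁻⁶ m/K → total 9.9117×10⁻⁶ m/K
ΔT = g/(α₁L₁+α₂L₂) = 2.61×10⁻³ / 9.9117×10⁻⁶ = 263.33 K
T = 10.5 + 263.33 = 273.83 °C

T = 274 °C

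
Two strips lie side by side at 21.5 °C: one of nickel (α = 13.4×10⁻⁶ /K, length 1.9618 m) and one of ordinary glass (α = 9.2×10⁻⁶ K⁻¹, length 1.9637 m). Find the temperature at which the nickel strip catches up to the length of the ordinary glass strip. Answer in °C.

T = 252.6 °C

Equal length when α₁L₁ΔT − α₂L₂ΔT = L₂ − L₁ = 1.90×10⁻³ m
α₁L₁ = 2.628812×10⁻⁵, α₂L₂ = 1.806604×10⁻⁵ → Δ(αL) = 8.22208×10⁻⁶ m/K
ΔT = 1.90×10⁻³ / 8.22208×10⁻⁶ = 231.085 K, so T = 21.5 + 231.085 = 252.585 °C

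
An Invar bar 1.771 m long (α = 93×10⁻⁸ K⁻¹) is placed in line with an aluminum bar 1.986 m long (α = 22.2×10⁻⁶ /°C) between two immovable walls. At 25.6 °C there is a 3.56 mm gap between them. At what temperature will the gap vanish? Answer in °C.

α₁L₁ = 1.64703×10⁻⁶ m/K, α₂L₂ = 4.40892×10⁻⁵ m/K → total 4.573623×10⁻⁵ m/K
ΔT = g/(α₁L₁+α₂L₂) = 3.56×10⁻³ / 4.573623×10⁻⁵ = 77.84 K
T = 25.6 + 77.84 = 103.44 °C

T = 103 °C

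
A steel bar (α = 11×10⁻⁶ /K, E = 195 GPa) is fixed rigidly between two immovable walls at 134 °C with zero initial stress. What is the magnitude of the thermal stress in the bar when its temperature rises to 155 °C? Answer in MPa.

Fully constrained: the free strain ε = αΔT is blocked, so σ = Eε = EαΔT.
|ΔT| = 21 K
σ = 195×10⁹ × 11×10⁻⁶ × 21 = 4.50×10⁷ Pa

σ = 45.0 MPa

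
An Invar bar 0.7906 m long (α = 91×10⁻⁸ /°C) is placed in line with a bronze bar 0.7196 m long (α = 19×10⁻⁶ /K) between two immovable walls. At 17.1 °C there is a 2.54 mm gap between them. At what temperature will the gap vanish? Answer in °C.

Gap closes when ΔL₁ + ΔL₂ = 2.54 mm = 2.54×10⁻³ m
(α₁L₁ + α₂L₂)ΔT = g
α₁L₁ + α₂L₂ = 91×10⁻⁸×0.7906 + 19×10⁻⁶×0.7196 = 1.4391846×10⁻⁵ m/K
ΔT = 2.54×10⁻³ / 1.4391846×10⁻⁵ = 176.49 K
T = 17.1 + 176.49 = 193.59 °C

T = 194 °C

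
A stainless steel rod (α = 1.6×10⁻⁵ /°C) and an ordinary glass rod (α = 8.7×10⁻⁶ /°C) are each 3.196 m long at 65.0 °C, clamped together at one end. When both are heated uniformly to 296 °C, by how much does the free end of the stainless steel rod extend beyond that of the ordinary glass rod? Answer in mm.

5.39 mm

ΔT = 231.0 K
stainless steel: ΔL = 1.6×10⁻⁵ × 3.196 m × 231.0 = 1.1812×10⁻² m = 11.812 mm
ordinary glass: ΔL = 8.7×10⁻⁶ × 3.196 m × 231.0 = 6.4230×10⁻³ m = 6.4230 mm
difference = 11.812 − 6.4230 = 5.389 mm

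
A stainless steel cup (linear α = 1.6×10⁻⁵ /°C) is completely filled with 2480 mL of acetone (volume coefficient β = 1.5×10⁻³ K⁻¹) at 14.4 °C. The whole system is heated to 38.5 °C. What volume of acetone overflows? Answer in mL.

The cup also expands: β_container ≈ 3α = 4.8×10⁻⁵ /K
Net overflow = V₀(β_liq − 3α_cont)ΔT
β − 3α = 1.50×10⁻³ − 4.8×10⁻⁵ = 1.452×10⁻³ /K; ΔT = 24.1 K
ΔV = 2480 × 1.452×10⁻³ × 24.1 = 86.8 mL

86.8 mL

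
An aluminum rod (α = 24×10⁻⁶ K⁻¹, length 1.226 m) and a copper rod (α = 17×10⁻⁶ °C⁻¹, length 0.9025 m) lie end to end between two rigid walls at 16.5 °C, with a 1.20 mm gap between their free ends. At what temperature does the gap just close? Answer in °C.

α₁L₁ = 2.9424×10⁻⁵ m/K, α₂L₂ = 1.53425×10⁻⁵ m/K → total 4.47665×10⁻⁵ m/K
ΔT = g/(α₁L₁+α₂L₂) = 1.20×10⁻³ / 4.47665×10⁻⁵ = 26.806 K
T = 16.5 + 26.806 = 43.306 °C

T = 43.3 °C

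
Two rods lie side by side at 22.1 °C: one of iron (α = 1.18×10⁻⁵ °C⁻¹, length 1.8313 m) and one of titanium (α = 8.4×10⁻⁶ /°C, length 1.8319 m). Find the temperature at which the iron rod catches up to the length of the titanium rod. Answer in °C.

Equal length when α₁L₁ΔT − α₂L₂ΔT = L₂ − L₁ = 6.00×10⁻⁴ m
α₁L₁ = 2.160934×10⁻⁵, α₂L₂ = 1.538796×10⁻⁵ → Δ(αL) = 6.22138×10⁻⁶ m/K
ΔT = 6.00×10⁻⁴ / 6.22138×10⁻⁶ = 96.442 K, so T = 22.1 + 96.442 = 118.542 °C

T = 118.5 °C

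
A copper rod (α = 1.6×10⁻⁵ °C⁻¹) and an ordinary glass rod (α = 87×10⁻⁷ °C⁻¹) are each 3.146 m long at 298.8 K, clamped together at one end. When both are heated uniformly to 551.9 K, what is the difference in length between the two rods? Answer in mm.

5.81 mm

ΔT = 253.1 K
copper: ΔL = 1.6×10⁻⁵ × 3.146 m × 253.1 = 1.2740×10⁻² m = 12.740 mm
ordinary glass: ΔL = 87×10⁻⁷ × 3.146 m × 253.1 = 6.9274×10⁻³ m = 6.9274 mm
difference = 12.740 − 6.9274 = 5.8126 mm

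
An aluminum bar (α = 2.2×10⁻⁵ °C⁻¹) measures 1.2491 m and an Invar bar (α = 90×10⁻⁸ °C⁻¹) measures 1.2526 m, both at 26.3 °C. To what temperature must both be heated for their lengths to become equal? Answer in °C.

L₁(1 + α₁ΔT) = L₂(1 + α₂ΔT) ⇒ ΔT = (L₂ − L₁)/(α₁L₁ − α₂L₂)
L₂ − L₁ = 1.2526 − 1.2491 = 3.50×10⁻³ m
α₁L₁ − α₂L₂ = 2.2×10⁻⁵×1.2491 − 90×10⁻⁸×1.2526 = 2.635286×10⁻⁵ m/K
ΔT = 3.50×10⁻³ / 2.635286×10⁻⁵ = 132.813 K
T = 26.3 + 132.813 = 159.113 °C

T = 159.1 °C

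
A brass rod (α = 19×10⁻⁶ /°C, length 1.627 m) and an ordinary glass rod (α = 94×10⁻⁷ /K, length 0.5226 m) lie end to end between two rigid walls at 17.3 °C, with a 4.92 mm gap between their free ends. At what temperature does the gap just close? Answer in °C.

α₁L₁ = 3.0913×10⁻⁵ m/K, α₂L₂ = 4.91244×10⁻⁶ m/K → total 3.582544×10⁻⁵ m/K
ΔT = g/(α₁L₁+α₂L₂) = 4.92×10⁻³ / 3.582544×10⁻⁵ = 137.33 K
T = 17.3 + 137.33 = 154.63 °C

T = 155 °C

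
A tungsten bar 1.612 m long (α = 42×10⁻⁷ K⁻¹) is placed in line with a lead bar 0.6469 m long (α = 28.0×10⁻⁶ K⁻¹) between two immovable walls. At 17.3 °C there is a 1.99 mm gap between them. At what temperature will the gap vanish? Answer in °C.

T = 97.3 °C

Gap closes when ΔL₁ + ΔL₂ = 1.99 mm = 1.99×10⁻³ m
(α₁L₁ + α₂L₂)ΔT = g
α₁L₁ + α₂L₂ = 42×10⁻⁷×1.612 + 28.0×10⁻⁶×0.6469 = 2.48836×10⁻⁵ m/K
ΔT = 1.99×10⁻³ / 2.48836×10⁻⁵ = 79.972 K
T = 17.3 + 79.972 = 97.272 °C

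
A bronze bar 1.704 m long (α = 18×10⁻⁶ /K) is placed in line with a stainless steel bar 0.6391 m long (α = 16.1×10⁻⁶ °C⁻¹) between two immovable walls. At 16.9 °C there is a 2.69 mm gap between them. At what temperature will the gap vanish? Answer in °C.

α₁L₁ = 3.0672×10⁻⁵ m/K, α₂L₂ = 1.028951×10⁻⁵ m/K → total 4.096151×10⁻⁵ m/K
ΔT = g/(α₁L₁+α₂L₂) = 2.69×10⁻³ / 4.096151×10⁻⁵ = 65.671 K
T = 16.9 + 65.671 = 82.571 °C

T = 82.6 °C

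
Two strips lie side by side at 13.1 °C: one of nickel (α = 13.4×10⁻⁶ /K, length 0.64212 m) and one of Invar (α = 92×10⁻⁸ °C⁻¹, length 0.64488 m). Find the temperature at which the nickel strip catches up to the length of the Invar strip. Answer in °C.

T = 357.6 °C

L₁(1 + α₁ΔT) = L₂(1 + α₂ΔT) ⇒ ΔT = (L₂ − L₁)/(α₁L₁ − α₂L₂)
L₂ − L₁ = 0.64488 − 0.64212 = 2.76×10⁻³ m
α₁L₁ − α₂L₂ = 13.4×10⁻⁶×0.64212 − 92×10⁻⁸×0.64488 = 8.0111184×10⁻⁶ m/K
ΔT = 2.76×10⁻³ / 8.0111184×10⁻⁶ = 344.521 K
T = 13.1 + 344.521 = 357.621 °C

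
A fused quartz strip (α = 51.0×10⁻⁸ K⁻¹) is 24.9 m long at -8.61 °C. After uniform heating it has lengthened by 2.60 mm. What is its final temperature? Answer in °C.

T = 196 °C

ΔL = αL₀ΔT ⇒ ΔT = ΔL / (αL₀)
ΔT = 2.60×10⁻³ m / (51.0×10⁻⁸ × 24.9 m) = 204.74 K
T = -8.61 + 204.74 = 196.13 °C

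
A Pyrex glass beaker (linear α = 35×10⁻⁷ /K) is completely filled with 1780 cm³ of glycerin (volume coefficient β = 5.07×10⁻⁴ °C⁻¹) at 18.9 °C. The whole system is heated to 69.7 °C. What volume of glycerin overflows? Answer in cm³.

44.9 cm³

The beaker also expands: β_container ≈ 3α = 1.05×10⁻⁵ /K
Net overflow = V₀(β_liq − 3α_cont)ΔT
β − 3α = 5.07×10⁻⁴ − 1.05×10⁻⁵ = 4.965×10⁻⁴ /K; ΔT = 50.8 K
ΔV = 1780 × 4.965×10⁻⁴ × 50.8 = 44.9 cm³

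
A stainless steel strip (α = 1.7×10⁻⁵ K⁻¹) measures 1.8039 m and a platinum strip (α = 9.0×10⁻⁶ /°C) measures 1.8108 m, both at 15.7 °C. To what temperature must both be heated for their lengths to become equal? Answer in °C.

T = 495.9 °C

L₁(1 + α₁ΔT) = L₂(1 + α₂ΔT) ⇒ ΔT = (L₂ − L₁)/(α₁L₁ − α₂L₂)
L₂ − L₁ = 1.8108 − 1.8039 = 6.90×10⁻³ m
α₁L₁ − α₂L₂ = 1.7×10⁻⁵×1.8039 − 9.0×10⁻⁶×1.8108 = 1.43691×10⁻⁵ m/K
ΔT = 6.90×10⁻³ / 1.43691×10⁻⁵ = 480.197 K
T = 15.7 + 480.197 = 495.897 °C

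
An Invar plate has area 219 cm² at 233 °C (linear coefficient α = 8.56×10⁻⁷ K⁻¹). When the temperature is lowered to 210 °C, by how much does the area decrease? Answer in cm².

ΔA = 0.00862 cm²

Area coefficient ≈ 2α; |ΔT| = 23 K
ΔA = 2αA₀ΔT = 2(8.56×10⁻⁷)(219)(23) = 8.62×10⁻³ cm²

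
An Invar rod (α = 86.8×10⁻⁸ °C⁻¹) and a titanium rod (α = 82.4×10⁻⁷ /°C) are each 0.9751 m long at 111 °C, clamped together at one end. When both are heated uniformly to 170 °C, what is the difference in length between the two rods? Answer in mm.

0.424 mm

ΔT = 59 K
Invar: ΔL = 86.8×10⁻⁸ × 0.9751 m × 59 = 4.9937×10⁻⁵ m = 0.049937 mm
titanium: ΔL = 82.4×10⁻⁷ × 0.9751 m × 59 = 4.7405×10⁻⁴ m = 0.47405 mm
difference = 0.47405 − 0.049937 = 0.424113 mm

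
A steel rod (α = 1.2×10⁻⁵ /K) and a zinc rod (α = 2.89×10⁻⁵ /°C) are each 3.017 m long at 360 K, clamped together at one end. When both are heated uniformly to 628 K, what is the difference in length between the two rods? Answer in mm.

ΔT = 268 K
steel: ΔL = 1.2×10⁻⁵ × 3.017 m × 268 = 9.7027×10⁻³ m = 9.7027 mm
zinc: ΔL = 2.89×10⁻⁵ × 3.017 m × 268 = 2.3367×10⁻² m = 23.367 mm
difference = 23.367 − 9.7027 = 13.6643 mm

13.7 mm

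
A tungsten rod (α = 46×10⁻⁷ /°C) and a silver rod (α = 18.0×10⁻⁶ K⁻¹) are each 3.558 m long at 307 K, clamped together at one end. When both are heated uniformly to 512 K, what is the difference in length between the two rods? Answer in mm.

9.77 mm

ΔT = 205 K
tungsten: ΔL = 46×10⁻⁷ × 3.558 m × 205 = 3.3552×10⁻³ m = 3.3552 mm
silver: ΔL = 18.0×10⁻⁶ × 3.558 m × 205 = 1.3129×10⁻² m = 13.129 mm
difference = 13.129 − 3.3552 = 9.7738 mm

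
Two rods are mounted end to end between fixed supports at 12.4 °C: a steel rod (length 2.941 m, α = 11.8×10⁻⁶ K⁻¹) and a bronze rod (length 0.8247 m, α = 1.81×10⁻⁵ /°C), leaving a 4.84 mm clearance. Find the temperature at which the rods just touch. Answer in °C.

α₁L₁ = 3.47038×10⁻⁵ m/K, α₂L₂ = 1.492707×10⁻⁵ m/K → total 4.963087×10⁻⁵ m/K
ΔT = g/(α₁L₁+α₂L₂) = 4.84×10⁻³ / 4.963087×10⁻⁵ = 97.52 K
T = 12.4 + 97.52 = 109.92 °C

T = 110 °C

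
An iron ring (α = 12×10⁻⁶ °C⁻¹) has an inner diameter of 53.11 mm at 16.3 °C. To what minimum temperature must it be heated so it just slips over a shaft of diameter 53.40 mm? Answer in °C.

Required Δd = 53.40 − 53.11 = 0.29 mm
Δd = αd₀ΔT ⇒ ΔT = Δd/(αd₀) = 0.29 / (12×10⁻⁶ × 53.11) = 455.03 K
T_min = 16.3 + 455.03 = 471.33 °C

T = 471 °C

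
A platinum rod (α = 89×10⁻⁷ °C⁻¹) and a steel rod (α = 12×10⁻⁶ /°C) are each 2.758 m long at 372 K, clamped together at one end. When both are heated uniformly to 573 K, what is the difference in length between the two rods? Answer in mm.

1.72 mm

ΔT = 201 K
platinum: ΔL = 89×10⁻⁷ × 2.758 m × 201 = 4.9338×10⁻³ m = 4.9338 mm
steel: ΔL = 12×10⁻⁶ × 2.758 m × 201 = 6.6523×10⁻³ m = 6.6523 mm
difference = 6.6523 − 4.9338 = 1.7185 mm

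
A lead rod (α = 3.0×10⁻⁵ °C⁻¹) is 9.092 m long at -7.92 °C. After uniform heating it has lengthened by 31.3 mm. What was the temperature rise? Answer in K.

ΔL = αL₀ΔT ⇒ ΔT = ΔL / (αL₀)
ΔT = 31.3×10⁻³ m / (3.0×10⁻⁵ × 9.092 m) = 114.75 K

ΔT = 115 K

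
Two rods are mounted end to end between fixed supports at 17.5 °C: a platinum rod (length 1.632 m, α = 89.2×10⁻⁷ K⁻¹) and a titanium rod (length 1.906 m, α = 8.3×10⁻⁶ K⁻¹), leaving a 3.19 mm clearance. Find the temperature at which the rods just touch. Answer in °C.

α₁L₁ = 1.455744×10⁻⁵ m/K, α₂L₂ = 1.58198×10⁻⁵ m/K → total 3.037724×10⁻⁵ m/K
ΔT = g/(α₁L₁+α₂L₂) = 3.19×10⁻³ / 3.037724×10⁻⁵ = 105.01 K
T = 17.5 + 105.01 = 122.51 °C

T = 123 °C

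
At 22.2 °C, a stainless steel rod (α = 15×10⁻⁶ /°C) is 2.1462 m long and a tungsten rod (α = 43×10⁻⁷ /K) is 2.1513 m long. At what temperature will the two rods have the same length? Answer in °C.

T = 244.5 °C

L₁(1 + α₁ΔT) = L₂(1 + α₂ΔT) ⇒ ΔT = (L₂ − L₁)/(α₁L₁ − α₂L₂)
L₂ − L₁ = 2.1513 − 2.1462 = 5.10×10⁻³ m
α₁L₁ − α₂L₂ = 15×10⁻⁶×2.1462 − 43×10⁻⁷×2.1513 = 2.294241×10⁻⁵ m/K
ΔT = 5.10×10⁻³ / 2.294241×10⁻⁵ = 222.296 K
T = 22.2 + 222.296 = 244.496 °C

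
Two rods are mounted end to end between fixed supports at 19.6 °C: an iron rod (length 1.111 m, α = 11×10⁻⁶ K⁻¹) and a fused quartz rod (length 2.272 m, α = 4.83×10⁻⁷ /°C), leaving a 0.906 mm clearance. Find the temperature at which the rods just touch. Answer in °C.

T = 87.6 °C

α₁L₁ = 1.2221×10⁻⁵ m/K, α₂L₂ = 1.097376×10⁻⁶ m/K → total 1.3318376×10⁻⁵ m/K
ΔT = g/(α₁L₁+α₂L₂) = 9.06×10⁻⁴ / 1.3318376×10⁻⁵ = 68.026 K
T = 19.6 + 68.026 = 87.626 °C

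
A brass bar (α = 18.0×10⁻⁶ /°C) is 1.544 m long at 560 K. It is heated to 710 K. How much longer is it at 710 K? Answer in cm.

ΔL = 0.417 cm

|ΔT| = |710 − 560| = 150 K
ΔL = αL₀ΔT = (18.0×10⁻⁶)(1.544)(150) = 4.17×10⁻³ m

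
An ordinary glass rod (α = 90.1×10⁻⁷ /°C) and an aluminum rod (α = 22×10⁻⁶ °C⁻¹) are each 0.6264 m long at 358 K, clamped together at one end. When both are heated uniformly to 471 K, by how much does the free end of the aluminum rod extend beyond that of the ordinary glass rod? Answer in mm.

0.919 mm

ΔT = 113 K
ordinary glass: ΔL = 90.1×10⁻⁷ × 0.6264 m × 113 = 6.3776×10⁻⁴ m = 0.63776 mm
aluminum: ΔL = 22×10⁻⁶ × 0.6264 m × 113 = 1.5572×10⁻³ m = 1.5572 mm
difference = 1.5572 − 0.63776 = 0.91944 mm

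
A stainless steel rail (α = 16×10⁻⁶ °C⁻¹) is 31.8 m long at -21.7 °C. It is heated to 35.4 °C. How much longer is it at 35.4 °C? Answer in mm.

ΔL = 29.1 mm

|ΔT| = |35.4 − (-21.7)| = 57.1 K
ΔL = αL₀ΔT = (16×10⁻⁶)(31.8)(57.1) = 2.91×10⁻² m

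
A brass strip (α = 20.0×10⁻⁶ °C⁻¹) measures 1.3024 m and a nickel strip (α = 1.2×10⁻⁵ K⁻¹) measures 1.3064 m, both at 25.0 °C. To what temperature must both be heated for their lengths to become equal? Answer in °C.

L₁(1 + α₁ΔT) = L₂(1 + α₂ΔT) ⇒ ΔT = (L₂ − L₁)/(α₁L₁ − α₂L₂)
L₂ − L₁ = 1.3064 − 1.3024 = 4.00×10⁻³ m
α₁L₁ − α₂L₂ = 20.0×10⁻⁶×1.3024 − 1.2×10⁻⁵×1.3064 = 1.03712×10⁻⁵ m/K
ΔT = 4.00×10⁻³ / 1.03712×10⁻⁵ = 385.683 K
T = 25.0 + 385.683 = 410.683 °C

T = 410.7 °C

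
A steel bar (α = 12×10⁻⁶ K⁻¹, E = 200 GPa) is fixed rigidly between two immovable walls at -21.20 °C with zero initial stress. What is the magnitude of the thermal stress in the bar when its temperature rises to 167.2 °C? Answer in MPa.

Fully constrained: the free strain ε = αΔT is blocked, so σ = Eε = EαΔT.
|ΔT| = 188.40 K
σ = 200×10⁹ × 12×10⁻⁶ × 188.40 = 4.52×10⁸ Pa

σ = 452 MPa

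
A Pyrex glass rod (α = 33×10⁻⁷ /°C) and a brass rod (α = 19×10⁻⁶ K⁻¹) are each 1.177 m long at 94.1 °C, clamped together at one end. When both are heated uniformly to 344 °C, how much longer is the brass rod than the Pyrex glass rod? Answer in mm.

4.62 mm

ΔT = 249.9 K
Pyrex glass: ΔL = 33×10⁻⁷ × 1.177 m × 249.9 = 9.7064×10⁻⁴ m = 0.97064 mm
brass: ΔL = 19×10⁻⁶ × 1.177 m × 249.9 = 5.5885×10⁻³ m = 5.5885 mm
difference = 5.5885 − 0.97064 = 4.61786 mm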